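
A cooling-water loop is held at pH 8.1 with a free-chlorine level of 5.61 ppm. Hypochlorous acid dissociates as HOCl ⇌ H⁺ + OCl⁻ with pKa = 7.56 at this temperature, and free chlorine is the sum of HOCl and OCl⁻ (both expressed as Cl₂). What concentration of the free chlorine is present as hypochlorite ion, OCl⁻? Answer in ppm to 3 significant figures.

4.35 ppm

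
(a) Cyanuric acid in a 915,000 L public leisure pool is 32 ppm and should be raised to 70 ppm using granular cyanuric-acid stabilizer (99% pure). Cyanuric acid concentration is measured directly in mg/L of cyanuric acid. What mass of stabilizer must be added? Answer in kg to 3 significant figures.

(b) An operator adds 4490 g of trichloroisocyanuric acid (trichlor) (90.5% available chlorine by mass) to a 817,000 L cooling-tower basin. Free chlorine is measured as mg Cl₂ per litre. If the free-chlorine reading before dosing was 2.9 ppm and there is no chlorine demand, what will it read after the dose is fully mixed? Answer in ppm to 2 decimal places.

(a) 35.1 kg; (b) 7.87 ppm

(a) CYA to add: (70 − 32) = 38 mg/L × 915,000 L = 34,770 g cyanuric acid.
(a) At 99% purity: 34,770 / 0.99 = 35,120 g product.

(b) Available chlorine delivered: 4490 g × 0.905 = 4063 g as Cl₂.
(b) Concentration rise: 4063 g / 817,000 L = 4.974 mg/L = 4.97 ppm.
(b) Final FC: 2.9 + 4.97 = 7.87 ppm.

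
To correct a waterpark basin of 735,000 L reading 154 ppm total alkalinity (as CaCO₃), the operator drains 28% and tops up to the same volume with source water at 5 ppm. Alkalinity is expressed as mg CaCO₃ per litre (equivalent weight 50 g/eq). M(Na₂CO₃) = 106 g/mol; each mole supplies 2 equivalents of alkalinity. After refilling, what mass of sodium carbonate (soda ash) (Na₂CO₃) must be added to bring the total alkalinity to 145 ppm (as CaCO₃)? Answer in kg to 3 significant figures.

25.5 kg

After draining 28% and refilling: 154 × 0.72 + 5 × 0.28 = 112.28 ppm.
Deficit to target: 145 − 112.28 = 32.72 mg/L.
As CaCO₃: 32.72 mg/L × 735,000 L = 24,050 g; ÷ 50 g/eq ÷ 2 = 240.5 mol Na₂CO₃.
Mass: 240.5 × 106 = 25,490 g.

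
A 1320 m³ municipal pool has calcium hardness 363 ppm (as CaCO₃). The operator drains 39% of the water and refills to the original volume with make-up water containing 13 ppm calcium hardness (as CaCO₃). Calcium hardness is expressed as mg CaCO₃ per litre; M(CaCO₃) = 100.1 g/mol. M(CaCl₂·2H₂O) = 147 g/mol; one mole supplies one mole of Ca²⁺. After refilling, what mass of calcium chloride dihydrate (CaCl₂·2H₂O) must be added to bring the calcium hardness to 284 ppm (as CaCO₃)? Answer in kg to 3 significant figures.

Volume: 1320 m³ = 1,320,000 L.
After draining 39% and refilling: 363 × 0.61 + 13 × 0.39 = 226.5 ppm.
Deficit to target: 284 − 226.5 = 57.5 mg/L.
As CaCO₃: 57.5 mg/L × 1,320,000 L = 75,900 g; ÷ 100.1 = 758.2 mol Ca²⁺.
Mass: 758.2 × 147 = 111,500 g.

111 kg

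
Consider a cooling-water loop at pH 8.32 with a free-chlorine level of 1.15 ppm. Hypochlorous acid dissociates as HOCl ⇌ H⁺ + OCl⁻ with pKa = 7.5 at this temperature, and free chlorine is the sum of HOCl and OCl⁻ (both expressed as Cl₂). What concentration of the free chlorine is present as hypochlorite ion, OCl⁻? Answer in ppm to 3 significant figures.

[OCl⁻]/[HOCl] = 10^(pH − pKa) = 10^(8.32 − 7.5) = 10^0.82 = 6.607.
Fraction as HOCl = 1 / (1 + 6.607) = 0.1315.
OCl⁻ = (1 − 0.1315) × 1.15 ppm = 0.9988 ppm.

0.999 ppm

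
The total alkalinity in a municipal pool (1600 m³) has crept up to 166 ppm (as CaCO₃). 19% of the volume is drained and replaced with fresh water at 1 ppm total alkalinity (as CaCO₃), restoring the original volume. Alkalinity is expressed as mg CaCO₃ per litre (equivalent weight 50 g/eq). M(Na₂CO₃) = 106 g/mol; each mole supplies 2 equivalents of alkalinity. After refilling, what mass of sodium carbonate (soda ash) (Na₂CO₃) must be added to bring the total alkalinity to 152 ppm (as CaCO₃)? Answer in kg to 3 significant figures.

Volume: 1600 m³ = 1,600,000 L.
After draining 19% and refilling: 166 × 0.81 + 1 × 0.19 = 134.65 ppm.
Deficit to target: 152 − 134.65 = 17.35 mg/L.
As CaCO₃: 17.35 mg/L × 1,600,000 L = 27,760 g; ÷ 50 g/eq ÷ 2 = 277.6 mol Na₂CO₃.
Mass: 277.6 × 106 = 29,430 g.

29.4 kg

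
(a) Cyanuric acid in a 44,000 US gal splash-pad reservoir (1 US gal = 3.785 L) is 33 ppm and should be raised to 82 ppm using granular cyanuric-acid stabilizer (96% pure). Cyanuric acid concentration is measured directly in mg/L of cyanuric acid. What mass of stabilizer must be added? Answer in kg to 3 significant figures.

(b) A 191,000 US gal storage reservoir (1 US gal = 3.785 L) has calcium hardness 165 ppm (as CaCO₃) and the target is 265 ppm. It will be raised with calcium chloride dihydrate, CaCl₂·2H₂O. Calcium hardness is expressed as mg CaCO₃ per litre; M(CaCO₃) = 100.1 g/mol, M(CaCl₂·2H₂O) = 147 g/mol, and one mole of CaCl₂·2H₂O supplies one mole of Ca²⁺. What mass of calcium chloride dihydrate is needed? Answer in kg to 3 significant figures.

(a) 8.50 kg; (b) 106 kg

(a) Volume: 44,000 US gal × 3.785 L/gal = 166,540 L.
(a) CYA to add: (82 − 33) = 49 mg/L × 166,540 L = 8160 g cyanuric acid.
(a) At 96% purity: 8160 / 0.96 = 8500 g product.

(b) Volume: 191,000 US gal × 3.785 L/gal = 722,935 L.
(b) Hardness to add: (265 − 165) = 100 mg/L as CaCO₃ × 722,935 L = 72,290 g as CaCO₃.
(b) Moles of Ca²⁺ (1 mol Ca²⁺ ≡ 1 mol CaCO₃): 72,290 / 100.1 g/mol = 722.2 mol.
(b) Mass of CaCl₂·2H₂O: 722.2 × 147 = 106,200 g.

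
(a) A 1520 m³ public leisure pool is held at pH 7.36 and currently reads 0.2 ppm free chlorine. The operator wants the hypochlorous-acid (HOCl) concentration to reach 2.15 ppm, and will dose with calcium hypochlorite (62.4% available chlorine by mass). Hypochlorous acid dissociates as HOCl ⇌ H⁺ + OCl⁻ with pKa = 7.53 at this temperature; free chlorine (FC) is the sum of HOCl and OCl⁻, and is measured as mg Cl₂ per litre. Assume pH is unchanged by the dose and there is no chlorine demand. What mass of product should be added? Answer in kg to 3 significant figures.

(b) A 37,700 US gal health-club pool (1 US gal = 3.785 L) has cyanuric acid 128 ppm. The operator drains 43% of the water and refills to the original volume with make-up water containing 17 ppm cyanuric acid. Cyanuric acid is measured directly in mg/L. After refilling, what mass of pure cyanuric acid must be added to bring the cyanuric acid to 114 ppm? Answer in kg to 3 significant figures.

(a) 8.29 kg; (b) 4.81 kg

(a) Volume: 1520 m³ = 1,520,000 L.
(a) [OCl⁻]/[HOCl] = 10^(pH − pKa) = 10^(7.36 − 7.53) = 0.6761; fraction as HOCl = 1/(1 + 0.6761) = 0.5966.
(a) Free chlorine required for 2.15 ppm HOCl: 2.15 / 0.5966 = 3.604 ppm.
(a) FC to add: 3.604 − 0.2 = 3.404 mg/L as Cl₂.
(a) Cl₂ equivalent: 3.404 mg/L × 1,520,000 L = 5173 g.
(a) Product at 62.4% available Cl: 5173 / 0.624 = 8291 g.

(b) Volume: 37,700 US gal × 3.785 L/gal = 142,694 L.
(b) After draining 43% and refilling: 128 × 0.57 + 17 × 0.43 = 80.27 ppm.
(b) Deficit to target: 114 − 80.27 = 33.73 mg/L.
(b) Mass: 33.73 mg/L × 142,694 L = 4813 g cyanuric acid.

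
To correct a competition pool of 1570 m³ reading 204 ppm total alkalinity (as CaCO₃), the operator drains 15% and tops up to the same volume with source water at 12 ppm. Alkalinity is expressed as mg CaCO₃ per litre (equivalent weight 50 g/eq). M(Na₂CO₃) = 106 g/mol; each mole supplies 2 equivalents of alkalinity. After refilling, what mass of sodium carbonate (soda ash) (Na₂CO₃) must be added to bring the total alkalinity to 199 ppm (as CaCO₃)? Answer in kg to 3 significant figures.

39.6 kg

Volume: 1570 m³ = 1,570,000 L.
After draining 15% and refilling: 204 × 0.85 + 12 × 0.15 = 175.2 ppm.
Deficit to target: 199 − 175.2 = 23.8 mg/L.
As CaCO₃: 23.8 mg/L × 1,570,000 L = 37,370 g; ÷ 50 g/eq ÷ 2 = 373.7 mol Na₂CO₃.
Mass: 373.7 × 106 = 39,610 g.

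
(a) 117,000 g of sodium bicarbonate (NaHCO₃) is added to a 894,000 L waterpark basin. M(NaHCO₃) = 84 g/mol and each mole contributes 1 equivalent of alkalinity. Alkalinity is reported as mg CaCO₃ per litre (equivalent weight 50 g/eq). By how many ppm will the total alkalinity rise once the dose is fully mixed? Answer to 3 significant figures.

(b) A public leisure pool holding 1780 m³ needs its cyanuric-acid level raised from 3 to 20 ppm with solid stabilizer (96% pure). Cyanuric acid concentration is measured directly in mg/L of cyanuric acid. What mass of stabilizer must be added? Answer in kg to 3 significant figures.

(a) 77.9 ppm; (b) 31.5 kg

(a) Moles of NaHCO₃: 117,000 g ÷ 84 g/mol = 1393 mol → 1393 eq of alkalinity.
(a) As CaCO₃: 1393 eq × 50 g/eq = 69,640 g.
(a) Rise: 69,640 g / 894,000 L × 1000 = 77.9 mg/L.

(b) Volume: 1780 m³ = 1,780,000 L.
(b) CYA to add: (20 − 3) = 17 mg/L × 1,780,000 L = 30,260 g cyanuric acid.
(b) At 96% purity: 30,260 / 0.96 = 31,520 g product.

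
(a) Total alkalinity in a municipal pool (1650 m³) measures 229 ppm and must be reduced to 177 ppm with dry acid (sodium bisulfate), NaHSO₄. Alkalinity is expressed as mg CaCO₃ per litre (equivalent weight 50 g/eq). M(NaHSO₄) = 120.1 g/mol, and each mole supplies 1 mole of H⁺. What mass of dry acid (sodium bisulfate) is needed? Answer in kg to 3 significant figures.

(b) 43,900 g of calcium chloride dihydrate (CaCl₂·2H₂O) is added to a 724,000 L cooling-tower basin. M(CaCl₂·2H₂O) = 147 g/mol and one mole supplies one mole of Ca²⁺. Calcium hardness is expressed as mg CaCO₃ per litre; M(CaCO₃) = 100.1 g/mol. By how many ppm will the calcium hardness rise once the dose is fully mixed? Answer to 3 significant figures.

(a) Volume: 1650 m³ = 1,650,000 L.
(a) Alkalinity to neutralize: (229 − 177) = 52 mg/L as CaCO₃ × 1,650,000 L = 85,800 g as CaCO₃.
(a) Equivalents of H⁺ required: 85,800 ÷ 50 g/eq = 1716 eq = 1716 mol NaHSO₄.
(a) Mass of NaHSO₄: 1716 × 120.1 = 206,100 g.

(b) Moles of Ca²⁺: 43,900 g ÷ 147 g/mol = 298.6 mol.
(b) As CaCO₃: 298.6 mol × 100.1 g/mol = 29,890 g.
(b) Rise: 29,890 g / 724,000 L × 1000 = 41.29 mg/L.

(a) 206 kg; (b) 41.3 ppm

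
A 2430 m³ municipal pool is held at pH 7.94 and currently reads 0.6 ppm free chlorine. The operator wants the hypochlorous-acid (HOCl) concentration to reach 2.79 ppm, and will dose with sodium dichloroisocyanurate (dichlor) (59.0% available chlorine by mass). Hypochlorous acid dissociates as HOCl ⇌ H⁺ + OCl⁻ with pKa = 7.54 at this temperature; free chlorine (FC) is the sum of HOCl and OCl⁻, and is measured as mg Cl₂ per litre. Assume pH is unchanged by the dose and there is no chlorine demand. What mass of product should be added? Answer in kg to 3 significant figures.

37.9 kg

Volume: 2430 m³ = 2,430,000 L.
[OCl⁻]/[HOCl] = 10^(pH − pKa) = 10^(7.94 − 7.54) = 2.512; fraction as HOCl = 1/(1 + 2.512) = 0.2847.
Free chlorine required for 2.79 ppm HOCl: 2.79 / 0.2847 = 9.798 ppm.
FC to add: 9.798 − 0.6 = 9.198 mg/L as Cl₂.
Cl₂ equivalent: 9.198 mg/L × 2,430,000 L = 22,350 g.
Product at 59.0% available Cl: 22,350 / 0.59 = 37,880 g.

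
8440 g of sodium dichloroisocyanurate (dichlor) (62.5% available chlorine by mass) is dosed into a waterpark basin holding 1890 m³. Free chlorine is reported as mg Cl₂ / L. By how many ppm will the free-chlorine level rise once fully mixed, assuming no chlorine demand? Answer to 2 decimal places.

2.79 ppm

Volume: 1890 m³ = 1,890,000 L.
Available chlorine delivered: 8440 g × 0.625 = 5275 g as Cl₂.
Concentration rise: 5275 g / 1,890,000 L = 2.791 mg/L = 2.79 ppm.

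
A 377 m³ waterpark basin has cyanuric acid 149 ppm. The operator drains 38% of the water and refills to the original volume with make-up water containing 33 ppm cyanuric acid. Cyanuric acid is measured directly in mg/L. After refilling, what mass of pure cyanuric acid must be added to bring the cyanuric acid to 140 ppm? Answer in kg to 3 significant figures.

13.2 kg

Volume: 377 m³ = 377,000 L.
After draining 38% and refilling: 149 × 0.62 + 33 × 0.38 = 104.92 ppm.
Deficit to target: 140 − 104.92 = 35.08 mg/L.
Mass: 35.08 mg/L × 377,000 L = 13,230 g cyanuric acid.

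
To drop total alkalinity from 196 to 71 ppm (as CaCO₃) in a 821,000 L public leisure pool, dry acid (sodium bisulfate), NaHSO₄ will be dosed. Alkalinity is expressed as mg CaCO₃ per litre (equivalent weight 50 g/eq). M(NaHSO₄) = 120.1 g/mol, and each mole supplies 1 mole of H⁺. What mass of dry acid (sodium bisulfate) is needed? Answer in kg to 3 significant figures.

247 kg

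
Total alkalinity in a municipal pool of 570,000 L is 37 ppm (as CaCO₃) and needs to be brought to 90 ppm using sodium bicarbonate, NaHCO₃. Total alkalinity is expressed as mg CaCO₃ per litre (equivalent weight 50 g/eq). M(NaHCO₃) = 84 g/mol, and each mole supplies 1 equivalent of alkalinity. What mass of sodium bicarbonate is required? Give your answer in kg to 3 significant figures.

Alkalinity to add: (90 − 37) = 53 mg/L as CaCO₃ × 570,000 L = 30,210 g as CaCO₃.
Equivalents: 30,210 g ÷ 50 g/eq = 604.2 eq.
NaHCO₃ supplies 1 eq per mole → 604.2 mol.
Mass: 604.2 mol × 84 g/mol = 50,750 g.

50.8 kg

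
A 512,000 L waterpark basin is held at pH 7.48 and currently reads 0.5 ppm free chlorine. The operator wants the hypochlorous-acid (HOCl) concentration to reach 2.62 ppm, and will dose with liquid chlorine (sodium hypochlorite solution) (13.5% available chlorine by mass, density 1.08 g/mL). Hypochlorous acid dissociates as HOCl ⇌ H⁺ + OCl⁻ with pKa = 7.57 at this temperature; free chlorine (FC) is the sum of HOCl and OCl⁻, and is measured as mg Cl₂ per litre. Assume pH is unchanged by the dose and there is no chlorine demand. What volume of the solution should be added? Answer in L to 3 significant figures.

14.9 L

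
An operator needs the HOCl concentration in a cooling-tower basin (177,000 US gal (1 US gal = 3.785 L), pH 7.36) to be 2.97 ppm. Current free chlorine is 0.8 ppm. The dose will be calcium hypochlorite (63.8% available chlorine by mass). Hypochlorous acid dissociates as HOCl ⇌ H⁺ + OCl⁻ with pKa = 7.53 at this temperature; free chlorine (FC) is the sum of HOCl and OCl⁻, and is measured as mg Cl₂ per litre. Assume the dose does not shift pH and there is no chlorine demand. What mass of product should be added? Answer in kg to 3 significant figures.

4.39 kg

Volume: 177,000 US gal × 3.785 L/gal = 669,945 L.
[OCl⁻]/[HOCl] = 10^(pH − pKa) = 10^(7.36 − 7.53) = 0.6761; fraction as HOCl = 1/(1 + 0.6761) = 0.5966.
Free chlorine required for 2.97 ppm HOCl: 2.97 / 0.5966 = 4.978 ppm.
FC to add: 4.978 − 0.8 = 4.178 mg/L as Cl₂.
Cl₂ equivalent: 4.178 mg/L × 669,945 L = 2799 g.
Product at 63.8% available Cl: 2799 / 0.638 = 4387 g.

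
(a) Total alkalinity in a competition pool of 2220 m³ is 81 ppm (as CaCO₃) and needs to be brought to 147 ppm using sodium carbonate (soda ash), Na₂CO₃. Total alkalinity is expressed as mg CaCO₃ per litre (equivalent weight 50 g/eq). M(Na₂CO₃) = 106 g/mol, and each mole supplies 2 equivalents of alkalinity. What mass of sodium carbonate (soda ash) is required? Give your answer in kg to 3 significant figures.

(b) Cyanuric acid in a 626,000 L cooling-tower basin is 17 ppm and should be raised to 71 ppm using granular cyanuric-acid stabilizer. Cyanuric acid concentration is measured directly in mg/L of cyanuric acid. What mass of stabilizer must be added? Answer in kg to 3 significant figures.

(a) Volume: 2220 m³ = 2,220,000 L.
(a) Alkalinity to add: (147 − 81) = 66 mg/L as CaCO₃ × 2,220,000 L = 146,500 g as CaCO₃.
(a) Equivalents: 146,500 g ÷ 50 g/eq = 2930 eq.
(a) Each mole of Na₂CO₃ supplies 2 eq, so 2930 / 2 = 1465 mol.
(a) Mass: 1465 mol × 106 g/mol = 155,300 g.

(b) CYA to add: (71 − 17) = 54 mg/L × 626,000 L = 33,800 g cyanuric acid.

(a) 155 kg; (b) 33.8 kg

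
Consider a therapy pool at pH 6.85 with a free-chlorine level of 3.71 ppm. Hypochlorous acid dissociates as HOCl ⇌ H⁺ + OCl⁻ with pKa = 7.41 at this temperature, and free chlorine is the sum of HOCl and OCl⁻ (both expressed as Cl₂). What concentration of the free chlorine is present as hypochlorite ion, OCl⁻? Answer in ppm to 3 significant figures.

0.801 ppm

[OCl⁻]/[HOCl] = 10^(pH − pKa) = 10^(6.85 − 7.41) = 10^-0.56 = 0.2754.
Fraction as HOCl = 1 / (1 + 0.2754) = 0.7841.
OCl⁻ = (1 − 0.7841) × 3.71 ppm = 0.8012 ppm.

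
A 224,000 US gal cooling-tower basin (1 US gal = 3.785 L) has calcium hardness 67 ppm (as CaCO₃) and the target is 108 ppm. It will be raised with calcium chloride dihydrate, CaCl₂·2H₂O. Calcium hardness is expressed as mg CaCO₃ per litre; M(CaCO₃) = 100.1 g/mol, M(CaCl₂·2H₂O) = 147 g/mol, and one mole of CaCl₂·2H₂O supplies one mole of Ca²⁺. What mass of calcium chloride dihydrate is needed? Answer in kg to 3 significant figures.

Volume: 224,000 US gal × 3.785 L/gal = 847,840 L.
Hardness to add: (108 − 67) = 41 mg/L as CaCO₃ × 847,840 L = 34,760 g as CaCO₃.
Moles of Ca²⁺ (1 mol Ca²⁺ ≡ 1 mol CaCO₃): 34,760 / 100.1 g/mol = 347.3 mol.
Mass of CaCl₂·2H₂O: 347.3 × 147 = 51,050 g.

51.0 kg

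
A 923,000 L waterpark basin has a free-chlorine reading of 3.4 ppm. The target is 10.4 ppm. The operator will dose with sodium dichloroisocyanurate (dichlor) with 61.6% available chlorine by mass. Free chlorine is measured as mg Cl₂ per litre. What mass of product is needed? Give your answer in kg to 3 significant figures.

Chlorine deficit: 10.4 − 3.4 = 7 ppm = 7 mg/L as Cl₂.
Cl₂ equivalent needed: 7 mg/L × 923,000 L = 6,461,000 mg = 6461 g.
Product at 61.6% available chlorine: 6461 / 0.616 = 10,490 g.

10.5 kg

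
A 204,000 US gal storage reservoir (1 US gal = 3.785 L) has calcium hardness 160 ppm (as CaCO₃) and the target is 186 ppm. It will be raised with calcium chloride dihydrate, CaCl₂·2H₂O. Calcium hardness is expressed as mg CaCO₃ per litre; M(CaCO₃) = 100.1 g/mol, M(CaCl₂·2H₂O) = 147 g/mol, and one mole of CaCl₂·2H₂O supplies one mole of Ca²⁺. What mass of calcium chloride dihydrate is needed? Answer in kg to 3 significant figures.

29.5 kg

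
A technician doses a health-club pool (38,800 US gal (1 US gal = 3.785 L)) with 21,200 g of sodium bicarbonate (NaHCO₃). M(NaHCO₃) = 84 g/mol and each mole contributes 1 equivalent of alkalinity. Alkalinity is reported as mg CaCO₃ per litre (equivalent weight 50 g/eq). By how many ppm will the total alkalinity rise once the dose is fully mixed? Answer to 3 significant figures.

Volume: 38,800 US gal × 3.785 L/gal = 146,858 L.
Moles of NaHCO₃: 21,200 g ÷ 84 g/mol = 252.4 mol → 252.4 eq of alkalinity.
As CaCO₃: 252.4 eq × 50 g/eq = 12,620 g.
Rise: 12,620 g / 146,858 L × 1000 = 85.93 mg/L.

85.9 ppm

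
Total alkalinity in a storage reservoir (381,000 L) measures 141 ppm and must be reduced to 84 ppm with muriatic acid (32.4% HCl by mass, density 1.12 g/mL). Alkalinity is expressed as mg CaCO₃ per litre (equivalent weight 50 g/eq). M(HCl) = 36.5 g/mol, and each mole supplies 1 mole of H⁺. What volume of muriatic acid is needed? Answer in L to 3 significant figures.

Alkalinity to neutralize: (141 − 84) = 57 mg/L as CaCO₃ × 381,000 L = 21,720 g as CaCO₃.
Equivalents of H⁺ required: 21,720 ÷ 50 g/eq = 434.3 eq = 434.3 mol HCl.
Mass of HCl: 434.3 × 36.5 = 15,850 g.
Mass of 32.4% solution: 15,850 / 0.324 = 48,930 g.
Volume: 48,930 g ÷ 1.12 g/mL = 43,690 mL.

43.7 L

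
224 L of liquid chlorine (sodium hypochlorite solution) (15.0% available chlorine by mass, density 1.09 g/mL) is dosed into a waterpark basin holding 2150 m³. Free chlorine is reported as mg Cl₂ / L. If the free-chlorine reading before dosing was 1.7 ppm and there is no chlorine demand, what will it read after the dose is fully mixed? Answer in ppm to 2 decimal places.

18.73 ppm

Volume: 2150 m³ = 2,150,000 L.
Mass of solution: 224 L × 1000 mL/L × 1.09 g/mL = 244,200 g.
Available chlorine delivered: 244,200 g × 0.15 = 36,620 g as Cl₂.
Concentration rise: 36,620 g / 2,150,000 L = 17.03 mg/L = 17.03 ppm.
Final FC: 1.7 + 17.03 = 18.73 ppm.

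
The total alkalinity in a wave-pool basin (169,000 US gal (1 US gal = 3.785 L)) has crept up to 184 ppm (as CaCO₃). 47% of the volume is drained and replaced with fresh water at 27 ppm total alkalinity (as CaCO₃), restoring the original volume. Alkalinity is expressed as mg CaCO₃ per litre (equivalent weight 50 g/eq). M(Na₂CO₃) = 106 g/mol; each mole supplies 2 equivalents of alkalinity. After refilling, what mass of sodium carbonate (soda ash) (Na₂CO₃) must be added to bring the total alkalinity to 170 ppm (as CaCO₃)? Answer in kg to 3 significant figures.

Volume: 169,000 US gal × 3.785 L/gal = 639,665 L.
After draining 47% and refilling: 184 × 0.53 + 27 × 0.47 = 110.21 ppm.
Deficit to target: 170 − 110.21 = 59.79 mg/L.
As CaCO₃: 59.79 mg/L × 639,665 L = 38,250 g; ÷ 50 g/eq ÷ 2 = 382.5 mol Na₂CO₃.
Mass: 382.5 × 106 = 40,540 g.

40.5 kg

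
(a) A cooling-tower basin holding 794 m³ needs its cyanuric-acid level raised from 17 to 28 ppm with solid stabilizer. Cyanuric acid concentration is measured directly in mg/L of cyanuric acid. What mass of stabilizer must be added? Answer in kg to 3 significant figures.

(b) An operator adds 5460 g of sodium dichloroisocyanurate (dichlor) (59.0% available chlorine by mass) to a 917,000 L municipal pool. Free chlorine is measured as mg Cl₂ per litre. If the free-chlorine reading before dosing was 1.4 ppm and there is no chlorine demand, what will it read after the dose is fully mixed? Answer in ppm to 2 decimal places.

(a) Volume: 794 m³ = 794,000 L.
(a) CYA to add: (28 − 17) = 11 mg/L × 794,000 L = 8734 g cyanuric acid.

(b) Available chlorine delivered: 5460 g × 0.59 = 3221 g as Cl₂.
(b) Concentration rise: 3221 g / 917,000 L = 3.513 mg/L = 3.51 ppm.
(b) Final FC: 1.4 + 3.51 = 4.91 ppm.

(a) 8.73 kg; (b) 4.91 ppm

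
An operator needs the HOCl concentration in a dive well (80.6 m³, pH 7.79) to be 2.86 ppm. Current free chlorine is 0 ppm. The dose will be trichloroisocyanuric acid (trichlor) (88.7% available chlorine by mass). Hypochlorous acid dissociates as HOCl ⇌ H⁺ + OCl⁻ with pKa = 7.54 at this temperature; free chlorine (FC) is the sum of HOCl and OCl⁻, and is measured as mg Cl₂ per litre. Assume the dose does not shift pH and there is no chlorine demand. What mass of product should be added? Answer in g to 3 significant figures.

722 g

Volume: 80.6 m³ = 80,600 L.
[OCl⁻]/[HOCl] = 10^(pH − pKa) = 10^(7.79 − 7.54) = 1.778; fraction as HOCl = 1/(1 + 1.778) = 0.3599.
Free chlorine required for 2.86 ppm HOCl: 2.86 / 0.3599 = 7.946 ppm.
FC to add: 7.946 − 0 = 7.946 mg/L as Cl₂.
Cl₂ equivalent: 7.946 mg/L × 80,600 L = 640.4 g.
Product at 88.7% available Cl: 640.4 / 0.887 = 722 g.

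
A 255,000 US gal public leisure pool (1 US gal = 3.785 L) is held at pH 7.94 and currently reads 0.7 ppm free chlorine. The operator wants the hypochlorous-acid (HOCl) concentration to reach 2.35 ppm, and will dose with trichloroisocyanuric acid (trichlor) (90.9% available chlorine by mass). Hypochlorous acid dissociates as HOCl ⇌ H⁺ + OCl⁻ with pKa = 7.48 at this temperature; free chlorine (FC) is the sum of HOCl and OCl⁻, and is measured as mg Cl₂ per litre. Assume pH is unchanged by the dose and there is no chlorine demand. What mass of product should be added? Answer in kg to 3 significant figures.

8.95 kg

Volume: 255,000 US gal × 3.785 L/gal = 965,175 L.
[OCl⁻]/[HOCl] = 10^(pH − pKa) = 10^(7.94 − 7.48) = 2.884; fraction as HOCl = 1/(1 + 2.884) = 0.2575.
Free chlorine required for 2.35 ppm HOCl: 2.35 / 0.2575 = 9.127 ppm.
FC to add: 9.127 − 0.7 = 8.427 mg/L as Cl₂.
Cl₂ equivalent: 8.427 mg/L × 965,175 L = 8134 g.
Product at 90.9% available Cl: 8134 / 0.909 = 8948 g.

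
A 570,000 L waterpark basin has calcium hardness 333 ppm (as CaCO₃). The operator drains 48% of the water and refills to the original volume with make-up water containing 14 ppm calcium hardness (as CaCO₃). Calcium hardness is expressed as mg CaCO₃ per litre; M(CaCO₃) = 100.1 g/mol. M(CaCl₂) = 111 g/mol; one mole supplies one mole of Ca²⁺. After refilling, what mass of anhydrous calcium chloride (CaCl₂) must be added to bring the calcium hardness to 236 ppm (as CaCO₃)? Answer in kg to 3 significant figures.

After draining 48% and refilling: 333 × 0.52 + 14 × 0.48 = 179.88 ppm.
Deficit to target: 236 − 179.88 = 56.12 mg/L.
As CaCO₃: 56.12 mg/L × 570,000 L = 31,990 g; ÷ 100.1 = 319.6 mol Ca²⁺.
Mass: 319.6 × 111 = 35,470 g.

35.5 kg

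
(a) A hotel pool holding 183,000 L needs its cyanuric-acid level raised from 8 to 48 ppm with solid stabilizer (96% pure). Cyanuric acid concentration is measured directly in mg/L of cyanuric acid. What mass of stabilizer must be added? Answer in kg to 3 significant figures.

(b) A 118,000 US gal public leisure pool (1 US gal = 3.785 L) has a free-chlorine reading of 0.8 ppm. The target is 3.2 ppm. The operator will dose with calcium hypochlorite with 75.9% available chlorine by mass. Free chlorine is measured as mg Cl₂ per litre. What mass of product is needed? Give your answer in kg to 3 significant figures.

(a) 7.62 kg; (b) 1.41 kg

(a) CYA to add: (48 − 8) = 40 mg/L × 183,000 L = 7320 g cyanuric acid.
(a) At 96% purity: 7320 / 0.96 = 7625 g product.

(b) Volume: 118,000 US gal × 3.785 L/gal = 446,630 L.
(b) Chlorine deficit: 3.2 − 0.8 = 2.4 ppm = 2.4 mg/L as Cl₂.
(b) Cl₂ equivalent needed: 2.4 mg/L × 446,630 L = 1,072,000 mg = 1072 g.
(b) Product at 75.9% available chlorine: 1072 / 0.759 = 1412 g.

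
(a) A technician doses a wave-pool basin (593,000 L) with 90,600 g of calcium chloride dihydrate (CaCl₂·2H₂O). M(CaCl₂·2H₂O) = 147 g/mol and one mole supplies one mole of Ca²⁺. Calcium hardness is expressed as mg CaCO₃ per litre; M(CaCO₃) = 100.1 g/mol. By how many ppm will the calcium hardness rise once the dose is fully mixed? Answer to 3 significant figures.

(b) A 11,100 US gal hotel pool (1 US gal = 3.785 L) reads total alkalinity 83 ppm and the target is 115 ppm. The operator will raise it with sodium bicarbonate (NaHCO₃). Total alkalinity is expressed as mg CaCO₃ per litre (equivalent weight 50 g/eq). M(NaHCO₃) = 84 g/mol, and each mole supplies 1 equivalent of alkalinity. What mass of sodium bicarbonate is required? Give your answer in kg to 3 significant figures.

(a) Moles of Ca²⁺: 90,600 g ÷ 147 g/mol = 616.3 mol.
(a) As CaCO₃: 616.3 mol × 100.1 g/mol = 61,690 g.
(a) Rise: 61,690 g / 593,000 L × 1000 = 104 mg/L.

(b) Volume: 11,100 US gal × 3.785 L/gal = 42,014 L.
(b) Alkalinity to add: (115 − 83) = 32 mg/L as CaCO₃ × 42,014 L = 1344 g as CaCO₃.
(b) Equivalents: 1344 g ÷ 50 g/eq = 26.89 eq.
(b) NaHCO₃ supplies 1 eq per mole → 26.89 mol.
(b) Mass: 26.89 mol × 84 g/mol = 2259 g.

(a) 104 ppm; (b) 2.26 kg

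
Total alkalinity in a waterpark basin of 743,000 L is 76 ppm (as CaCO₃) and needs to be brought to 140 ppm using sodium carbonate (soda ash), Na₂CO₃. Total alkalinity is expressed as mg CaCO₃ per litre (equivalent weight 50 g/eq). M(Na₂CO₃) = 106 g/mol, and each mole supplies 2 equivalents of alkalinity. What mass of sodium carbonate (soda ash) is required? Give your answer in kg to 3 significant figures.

50.4 kg

Alkalinity to add: (140 − 76) = 64 mg/L as CaCO₃ × 743,000 L = 47,550 g as CaCO₃.
Equivalents: 47,550 g ÷ 50 g/eq = 951 eq.
Each mole of Na₂CO₃ supplies 2 eq, so 951 / 2 = 475.5 mol.
Mass: 475.5 mol × 106 g/mol = 50,410 g.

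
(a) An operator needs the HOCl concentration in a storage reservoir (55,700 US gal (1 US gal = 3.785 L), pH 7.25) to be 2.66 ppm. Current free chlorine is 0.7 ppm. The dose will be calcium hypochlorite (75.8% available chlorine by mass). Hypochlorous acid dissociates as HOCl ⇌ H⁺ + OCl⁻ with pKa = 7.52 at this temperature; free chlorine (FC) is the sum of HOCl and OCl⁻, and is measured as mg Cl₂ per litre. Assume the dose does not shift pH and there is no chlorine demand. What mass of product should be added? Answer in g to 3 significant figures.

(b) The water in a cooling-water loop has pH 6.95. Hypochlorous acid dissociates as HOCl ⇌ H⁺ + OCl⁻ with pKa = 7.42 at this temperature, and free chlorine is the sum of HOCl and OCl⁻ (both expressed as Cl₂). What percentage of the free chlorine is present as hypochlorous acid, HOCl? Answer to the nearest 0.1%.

(a) Volume: 55,700 US gal × 3.785 L/gal = 210,824 L.
(a) [OCl⁻]/[HOCl] = 10^(pH − pKa) = 10^(7.25 − 7.52) = 0.537; fraction as HOCl = 1/(1 + 0.537) = 0.6506.
(a) Free chlorine required for 2.66 ppm HOCl: 2.66 / 0.6506 = 4.089 ppm.
(a) FC to add: 4.089 − 0.7 = 3.389 mg/L as Cl₂.
(a) Cl₂ equivalent: 3.389 mg/L × 210,824 L = 714.4 g.
(a) Product at 75.8% available Cl: 714.4 / 0.758 = 942.5 g.

(b) [OCl⁻]/[HOCl] = 10^(pH − pKa) = 10^(6.95 − 7.42) = 10^-0.47 = 0.3388.
(b) Fraction as HOCl = 1 / (1 + 0.3388) = 0.7469.

(a) 942 g; (b) 74.7%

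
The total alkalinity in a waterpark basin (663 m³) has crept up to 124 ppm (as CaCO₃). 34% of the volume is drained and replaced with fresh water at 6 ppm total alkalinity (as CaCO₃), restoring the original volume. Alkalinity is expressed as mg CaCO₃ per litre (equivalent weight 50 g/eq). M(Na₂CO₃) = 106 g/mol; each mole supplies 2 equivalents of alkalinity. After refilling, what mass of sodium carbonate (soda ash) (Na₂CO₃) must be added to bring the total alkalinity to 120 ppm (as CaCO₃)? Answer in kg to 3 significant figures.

Volume: 663 m³ = 663,000 L.
After draining 34% and refilling: 124 × 0.66 + 6 × 0.34 = 83.88 ppm.
Deficit to target: 120 − 83.88 = 36.12 mg/L.
As CaCO₃: 36.12 mg/L × 663,000 L = 23,950 g; ÷ 50 g/eq ÷ 2 = 239.5 mol Na₂CO₃.
Mass: 239.5 × 106 = 25,380 g.

25.4 kg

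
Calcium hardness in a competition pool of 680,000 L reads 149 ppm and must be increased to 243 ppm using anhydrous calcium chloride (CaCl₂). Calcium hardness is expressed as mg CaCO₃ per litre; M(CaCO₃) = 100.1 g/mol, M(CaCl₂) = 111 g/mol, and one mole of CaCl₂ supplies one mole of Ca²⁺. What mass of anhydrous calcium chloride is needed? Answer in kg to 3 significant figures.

70.9 kg

Hardness to add: (243 − 149) = 94 mg/L as CaCO₃ × 680,000 L = 63,920 g as CaCO₃.
Moles of Ca²⁺ (1 mol Ca²⁺ ≡ 1 mol CaCO₃): 63,920 / 100.1 g/mol = 638.6 mol.
Mass of CaCl₂: 638.6 × 111 = 70,880 g.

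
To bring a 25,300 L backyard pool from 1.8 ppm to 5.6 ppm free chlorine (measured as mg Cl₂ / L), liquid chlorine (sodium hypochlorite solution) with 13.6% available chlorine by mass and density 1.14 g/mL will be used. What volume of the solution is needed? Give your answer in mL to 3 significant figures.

Chlorine deficit: 5.6 − 1.8 = 3.8 ppm = 3.8 mg/L as Cl₂.
Cl₂ equivalent needed: 3.8 mg/L × 25,300 L = 96,140 mg = 96.14 g.
Product at 13.6% available chlorine: 96.14 / 0.136 = 706.9 g.
Volume at density 1.14 g/mL: 706.9 g ÷ 1.14 g/mL = 620.1 mL.

620 mL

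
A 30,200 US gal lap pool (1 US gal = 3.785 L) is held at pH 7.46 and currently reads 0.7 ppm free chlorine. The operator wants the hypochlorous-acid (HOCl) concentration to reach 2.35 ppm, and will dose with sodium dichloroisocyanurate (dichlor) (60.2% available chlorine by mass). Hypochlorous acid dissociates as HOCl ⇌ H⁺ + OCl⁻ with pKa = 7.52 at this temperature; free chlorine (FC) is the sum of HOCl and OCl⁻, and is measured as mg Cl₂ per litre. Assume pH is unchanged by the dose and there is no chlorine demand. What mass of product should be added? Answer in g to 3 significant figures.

Volume: 30,200 US gal × 3.785 L/gal = 114,307 L.
[OCl⁻]/[HOCl] = 10^(pH − pKa) = 10^(7.46 − 7.52) = 0.871; fraction as HOCl = 1/(1 + 0.871) = 0.5345.
Free chlorine required for 2.35 ppm HOCl: 2.35 / 0.5345 = 4.397 ppm.
FC to add: 4.397 − 0.7 = 3.697 mg/L as Cl₂.
Cl₂ equivalent: 3.697 mg/L × 114,307 L = 422.6 g.
Product at 60.2% available Cl: 422.6 / 0.602 = 701.9 g.

702 g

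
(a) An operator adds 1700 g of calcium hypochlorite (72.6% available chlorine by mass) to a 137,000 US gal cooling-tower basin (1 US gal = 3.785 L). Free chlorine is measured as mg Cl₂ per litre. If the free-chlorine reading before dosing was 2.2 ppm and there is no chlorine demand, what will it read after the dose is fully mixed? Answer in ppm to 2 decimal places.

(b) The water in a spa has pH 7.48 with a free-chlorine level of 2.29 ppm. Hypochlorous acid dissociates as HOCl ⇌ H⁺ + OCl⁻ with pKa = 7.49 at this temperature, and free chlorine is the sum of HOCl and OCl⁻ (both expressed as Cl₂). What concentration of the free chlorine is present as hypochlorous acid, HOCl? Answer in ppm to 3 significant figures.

(a) 4.58 ppm; (b) 1.16 ppm

(a) Volume: 137,000 US gal × 3.785 L/gal = 518,545 L.
(a) Available chlorine delivered: 1700 g × 0.726 = 1234 g as Cl₂.
(a) Concentration rise: 1234 g / 518,545 L = 2.38 mg/L = 2.38 ppm.
(a) Final FC: 2.2 + 2.38 = 4.58 ppm.

(b) [OCl⁻]/[HOCl] = 10^(pH − pKa) = 10^(7.48 − 7.49) = 10^-0.01 = 0.9772.
(b) Fraction as HOCl = 1 / (1 + 0.9772) = 0.5058.
(b) HOCl = 0.5058 × 2.29 ppm = 1.158 ppm.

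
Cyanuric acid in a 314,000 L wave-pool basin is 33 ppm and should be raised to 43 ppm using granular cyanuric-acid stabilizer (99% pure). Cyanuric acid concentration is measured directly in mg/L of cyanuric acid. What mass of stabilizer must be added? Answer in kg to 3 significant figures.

CYA to add: (43 − 33) = 10 mg/L × 314,000 L = 3140 g cyanuric acid.
At 99% purity: 3140 / 0.99 = 3172 g product.

3.17 kg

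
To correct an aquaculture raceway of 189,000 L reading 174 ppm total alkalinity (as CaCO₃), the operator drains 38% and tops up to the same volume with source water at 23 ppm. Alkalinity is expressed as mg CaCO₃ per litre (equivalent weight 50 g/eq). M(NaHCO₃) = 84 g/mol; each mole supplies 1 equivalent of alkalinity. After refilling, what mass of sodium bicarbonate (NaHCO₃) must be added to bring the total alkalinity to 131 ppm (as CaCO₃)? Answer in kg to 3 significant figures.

After draining 38% and refilling: 174 × 0.62 + 23 × 0.38 = 116.62 ppm.
Deficit to target: 131 − 116.62 = 14.38 mg/L.
As CaCO₃: 14.38 mg/L × 189,000 L = 2718 g; ÷ 50 g/eq ÷ 1 = 54.36 mol NaHCO₃.
Mass: 54.36 × 84 = 4566 g.

4.57 kg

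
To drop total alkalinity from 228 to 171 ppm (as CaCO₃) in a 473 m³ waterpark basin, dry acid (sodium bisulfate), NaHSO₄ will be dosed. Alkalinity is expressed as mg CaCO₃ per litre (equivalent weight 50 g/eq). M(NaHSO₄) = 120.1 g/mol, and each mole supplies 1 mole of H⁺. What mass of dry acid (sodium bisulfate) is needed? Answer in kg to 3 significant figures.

64.8 kg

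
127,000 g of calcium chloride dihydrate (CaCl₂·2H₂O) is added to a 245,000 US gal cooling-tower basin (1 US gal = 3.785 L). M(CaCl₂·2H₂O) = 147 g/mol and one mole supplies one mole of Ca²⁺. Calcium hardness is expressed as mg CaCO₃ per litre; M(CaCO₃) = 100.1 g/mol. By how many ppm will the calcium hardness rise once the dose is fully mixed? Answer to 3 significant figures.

93.3 ppm

Volume: 245,000 US gal × 3.785 L/gal = 927,325 L.
Moles of Ca²⁺: 127,000 g ÷ 147 g/mol = 863.9 mol.
As CaCO₃: 863.9 mol × 100.1 g/mol = 86,480 g.
Rise: 86,480 g / 927,325 L × 1000 = 93.26 mg/L.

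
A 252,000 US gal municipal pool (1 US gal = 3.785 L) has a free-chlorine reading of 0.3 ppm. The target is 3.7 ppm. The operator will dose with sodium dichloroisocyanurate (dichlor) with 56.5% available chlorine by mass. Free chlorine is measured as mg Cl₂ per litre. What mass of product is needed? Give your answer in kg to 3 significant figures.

Volume: 252,000 US gal × 3.785 L/gal = 953,820 L.
Chlorine deficit: 3.7 − 0.3 = 3.4 ppm = 3.4 mg/L as Cl₂.
Cl₂ equivalent needed: 3.4 mg/L × 953,820 L = 3,243,000 mg = 3243 g.
Product at 56.5% available chlorine: 3243 / 0.565 = 5740 g.

5.74 kg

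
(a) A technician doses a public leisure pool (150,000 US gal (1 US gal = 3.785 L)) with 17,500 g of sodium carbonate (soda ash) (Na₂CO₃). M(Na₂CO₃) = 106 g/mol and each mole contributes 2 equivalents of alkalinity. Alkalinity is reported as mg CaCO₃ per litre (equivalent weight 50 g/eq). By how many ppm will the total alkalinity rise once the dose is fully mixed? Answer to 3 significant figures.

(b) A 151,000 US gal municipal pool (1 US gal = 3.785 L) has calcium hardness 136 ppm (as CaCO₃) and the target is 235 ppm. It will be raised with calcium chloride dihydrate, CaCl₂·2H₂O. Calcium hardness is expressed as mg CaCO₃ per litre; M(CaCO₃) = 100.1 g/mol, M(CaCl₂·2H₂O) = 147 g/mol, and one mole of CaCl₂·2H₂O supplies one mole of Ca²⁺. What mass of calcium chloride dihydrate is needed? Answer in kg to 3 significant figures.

(a) Volume: 150,000 US gal × 3.785 L/gal = 567,750 L.
(a) Moles of Na₂CO₃: 17,500 g ÷ 106 g/mol = 165.1 mol → 330.2 eq of alkalinity.
(a) As CaCO₃: 330.2 eq × 50 g/eq = 16,510 g.
(a) Rise: 16,510 g / 567,750 L × 1000 = 29.08 mg/L.

(b) Volume: 151,000 US gal × 3.785 L/gal = 571,535 L.
(b) Hardness to add: (235 − 136) = 99 mg/L as CaCO₃ × 571,535 L = 56,580 g as CaCO₃.
(b) Moles of Ca²⁺ (1 mol Ca²⁺ ≡ 1 mol CaCO₃): 56,580 / 100.1 g/mol = 565.3 mol.
(b) Mass of CaCl₂·2H₂O: 565.3 × 147 = 83,090 g.

(a) 29.1 ppm; (b) 83.1 kg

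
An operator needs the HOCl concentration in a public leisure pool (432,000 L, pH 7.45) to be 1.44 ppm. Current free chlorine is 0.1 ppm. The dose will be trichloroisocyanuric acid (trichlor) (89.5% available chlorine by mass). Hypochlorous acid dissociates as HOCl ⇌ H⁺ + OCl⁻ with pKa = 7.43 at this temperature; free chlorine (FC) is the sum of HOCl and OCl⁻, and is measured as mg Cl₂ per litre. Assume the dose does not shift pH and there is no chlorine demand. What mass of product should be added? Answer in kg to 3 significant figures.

[OCl⁻]/[HOCl] = 10^(pH − pKa) = 10^(7.45 − 7.43) = 1.047; fraction as HOCl = 1/(1 + 1.047) = 0.4885.
Free chlorine required for 1.44 ppm HOCl: 1.44 / 0.4885 = 2.948 ppm.
FC to add: 2.948 − 0.1 = 2.848 mg/L as Cl₂.
Cl₂ equivalent: 2.848 mg/L × 432,000 L = 1230 g.
Product at 89.5% available Cl: 1230 / 0.895 = 1375 g.

1.37 kg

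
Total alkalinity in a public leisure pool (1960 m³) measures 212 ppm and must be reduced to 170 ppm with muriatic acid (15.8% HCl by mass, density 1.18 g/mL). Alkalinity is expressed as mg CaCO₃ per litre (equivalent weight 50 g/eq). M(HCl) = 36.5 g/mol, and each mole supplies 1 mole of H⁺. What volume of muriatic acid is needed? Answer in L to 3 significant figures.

Volume: 1960 m³ = 1,960,000 L.
Alkalinity to neutralize: (212 − 170) = 42 mg/L as CaCO₃ × 1,960,000 L = 82,320 g as CaCO₃.
Equivalents of H⁺ required: 82,320 ÷ 50 g/eq = 1646 eq = 1646 mol HCl.
Mass of HCl: 1646 × 36.5 = 60,090 g.
Mass of 15.8% solution: 60,090 / 0.158 = 380,300 g.
Volume: 380,300 g ÷ 1.18 g/mL = 322,300 mL.

322 L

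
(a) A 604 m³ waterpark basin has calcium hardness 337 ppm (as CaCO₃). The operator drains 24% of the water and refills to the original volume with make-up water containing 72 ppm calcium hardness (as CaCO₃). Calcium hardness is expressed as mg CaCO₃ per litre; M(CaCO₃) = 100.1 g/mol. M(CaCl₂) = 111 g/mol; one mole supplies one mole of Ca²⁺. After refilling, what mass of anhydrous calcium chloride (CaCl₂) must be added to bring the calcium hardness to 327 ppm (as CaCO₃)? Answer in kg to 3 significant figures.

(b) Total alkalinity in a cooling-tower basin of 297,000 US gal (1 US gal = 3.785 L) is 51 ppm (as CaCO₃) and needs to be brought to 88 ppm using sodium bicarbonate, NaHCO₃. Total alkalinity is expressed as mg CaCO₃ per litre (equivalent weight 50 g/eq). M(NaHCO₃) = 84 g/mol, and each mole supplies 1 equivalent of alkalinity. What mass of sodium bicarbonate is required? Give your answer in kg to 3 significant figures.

(a) 35.9 kg; (b) 69.9 kg

(a) Volume: 604 m³ = 604,000 L.
(a) After draining 24% and refilling: 337 × 0.76 + 72 × 0.24 = 273.4 ppm.
(a) Deficit to target: 327 − 273.4 = 53.6 mg/L.
(a) As CaCO₃: 53.6 mg/L × 604,000 L = 32,370 g; ÷ 100.1 = 323.4 mol Ca²⁺.
(a) Mass: 323.4 × 111 = 35,900 g.

(b) Volume: 297,000 US gal × 3.785 L/gal = 1,124,145 L.
(b) Alkalinity to add: (88 − 51) = 37 mg/L as CaCO₃ × 1,124,145 L = 41,590 g as CaCO₃.
(b) Equivalents: 41,590 g ÷ 50 g/eq = 831.9 eq.
(b) NaHCO₃ supplies 1 eq per mole → 831.9 mol.
(b) Mass: 831.9 mol × 84 g/mol = 69,880 g.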